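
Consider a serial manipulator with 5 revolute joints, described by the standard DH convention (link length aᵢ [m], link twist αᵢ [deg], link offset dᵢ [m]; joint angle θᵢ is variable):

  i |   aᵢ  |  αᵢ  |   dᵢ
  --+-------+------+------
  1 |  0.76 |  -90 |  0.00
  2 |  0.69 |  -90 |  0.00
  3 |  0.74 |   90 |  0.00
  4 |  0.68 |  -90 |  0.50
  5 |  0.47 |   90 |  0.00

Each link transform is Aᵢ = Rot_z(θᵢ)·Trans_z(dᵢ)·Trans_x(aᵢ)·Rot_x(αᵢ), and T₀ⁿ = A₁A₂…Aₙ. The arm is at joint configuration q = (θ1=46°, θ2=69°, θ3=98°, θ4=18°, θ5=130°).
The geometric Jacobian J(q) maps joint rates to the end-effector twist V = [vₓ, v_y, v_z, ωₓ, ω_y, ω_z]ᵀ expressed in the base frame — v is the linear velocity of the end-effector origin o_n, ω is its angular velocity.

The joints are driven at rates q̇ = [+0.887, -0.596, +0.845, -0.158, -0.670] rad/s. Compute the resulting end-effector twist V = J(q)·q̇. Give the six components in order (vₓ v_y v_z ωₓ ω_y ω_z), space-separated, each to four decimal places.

o_n = [1.4175, -0.1274, -0.6726]
J₁: ẑ×o_n = [0.1274, 1.4175, -0.0000], ω = ẑ
J2: z=[-0.7193, 0.6947, 0.0000] o=[0.5279, 0.5467, 0.0000] → [-0.4672, -0.4838, -0.1331, -0.7193, 0.6947, 0.0000]
J3: z=[-0.6485, -0.6716, -0.3584] o=[0.6997, 0.7246, -0.6442] → [-0.2862, -0.2757, 1.0346, -0.6485, -0.6716, -0.3584]
J4: z=[0.3466, 0.1586, -0.9245] o=[1.2012, 0.1890, -0.5480] → [-0.3122, -0.1568, -0.1440, 0.3466, 0.1586, -0.9245]
J5: z=[-0.8262, -0.4150, -0.3810] o=[1.6765, -0.3409, -1.0015] → [-0.0552, 0.3705, -0.2839, -0.8262, -0.4150, -0.3810]
V = J·q̇ = [0.2359, 1.0893, 1.1665, 0.3795, -0.7285, 0.9855]

0.2359 1.0893 1.1665 0.3795 -0.7285 0.9855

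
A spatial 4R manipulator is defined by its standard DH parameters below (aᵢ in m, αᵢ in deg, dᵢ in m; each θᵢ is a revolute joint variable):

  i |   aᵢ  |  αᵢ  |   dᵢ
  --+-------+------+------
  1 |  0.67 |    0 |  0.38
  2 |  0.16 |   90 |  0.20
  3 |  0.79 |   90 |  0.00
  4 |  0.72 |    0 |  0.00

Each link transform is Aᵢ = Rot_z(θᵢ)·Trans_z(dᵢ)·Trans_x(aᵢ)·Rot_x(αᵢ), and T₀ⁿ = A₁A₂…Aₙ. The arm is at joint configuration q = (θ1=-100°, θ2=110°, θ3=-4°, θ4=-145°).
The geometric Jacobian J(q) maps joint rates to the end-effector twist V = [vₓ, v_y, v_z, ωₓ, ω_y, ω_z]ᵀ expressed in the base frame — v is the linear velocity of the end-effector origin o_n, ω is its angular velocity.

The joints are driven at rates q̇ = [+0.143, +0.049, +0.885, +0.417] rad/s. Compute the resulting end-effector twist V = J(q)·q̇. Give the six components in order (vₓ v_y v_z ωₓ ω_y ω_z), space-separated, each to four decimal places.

o_n = [0.1662, -0.1907, 0.5660]
J₁: ẑ×o_n = [0.1907, 0.1662, -0.0000], ω = ẑ
J2: z=[0.0000, 0.0000, 1.0000] o=[-0.1163, -0.6598, 0.3800] → [-0.4692, 0.2825, 0.0000, 0.0000, 0.0000, 1.0000]
J3: z=[0.1736, -0.9848, 0.0000] o=[0.0412, -0.6320, 0.5800] → [0.0138, 0.0024, 0.1997, 0.1736, -0.9848, 0.0000]
J4: z=[-0.0687, -0.0121, -0.9976] o=[0.8173, -0.4952, 0.5249] → [0.3033, 0.6524, -0.0288, -0.0687, -0.0121, -0.9976]
V = J·q̇ = [0.1429, 0.3118, 0.1647, 0.1250, -0.8766, -0.2240]

0.1429 0.3118 0.1647 0.1250 -0.8766 -0.2240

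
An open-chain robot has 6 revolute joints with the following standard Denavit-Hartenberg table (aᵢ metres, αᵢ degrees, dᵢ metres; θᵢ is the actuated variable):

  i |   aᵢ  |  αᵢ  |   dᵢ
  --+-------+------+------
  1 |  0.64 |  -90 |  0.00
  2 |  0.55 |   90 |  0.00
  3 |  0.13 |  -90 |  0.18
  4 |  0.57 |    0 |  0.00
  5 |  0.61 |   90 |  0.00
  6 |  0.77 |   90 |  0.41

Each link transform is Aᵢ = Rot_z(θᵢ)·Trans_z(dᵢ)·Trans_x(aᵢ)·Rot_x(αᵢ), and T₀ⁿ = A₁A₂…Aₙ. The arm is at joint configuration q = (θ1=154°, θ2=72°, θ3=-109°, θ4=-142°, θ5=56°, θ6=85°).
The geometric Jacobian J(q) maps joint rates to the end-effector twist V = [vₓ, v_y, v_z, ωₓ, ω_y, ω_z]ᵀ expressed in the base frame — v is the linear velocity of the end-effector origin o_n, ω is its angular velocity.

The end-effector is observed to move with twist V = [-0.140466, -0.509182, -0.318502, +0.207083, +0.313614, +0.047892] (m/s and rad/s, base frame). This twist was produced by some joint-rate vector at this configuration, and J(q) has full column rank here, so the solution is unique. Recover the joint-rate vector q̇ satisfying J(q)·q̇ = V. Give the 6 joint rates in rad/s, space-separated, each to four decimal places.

o_n = [-2.2194, 0.6440, -1.0421]
J₁: ẑ×o_n = [-0.6440, -2.2194, 0.0000], ω = ẑ
J2: z=[-0.4384, -0.8988, 0.0000] o=[-0.5752, 0.2806, 0.0000] → [0.9366, -0.4568, -1.6371, -0.4384, -0.8988, 0.0000]
J3: z=[-0.8548, 0.4169, 0.3090] o=[-0.7280, 0.3551, -0.5231] → [-0.3057, -0.9045, 0.3748, -0.8548, 0.4169, 0.3090]
J4: z=[-0.1199, 0.4207, -0.8992] o=[-0.8162, 0.5349, -0.4272] → [-0.1605, 1.1881, 0.5773, -0.1199, 0.4207, -0.8992]
J5: z=[-0.1199, 0.4207, -0.8992] o=[-1.3430, 0.3193, -0.4578] → [0.0462, 0.7181, 0.3298, -0.1199, 0.4207, -0.8992]
J6: z=[-0.5633, -0.7747, -0.2873] o=[-1.8417, 0.6072, -0.2566] → [0.6190, -0.3339, -0.3134, -0.5633, -0.7747, -0.2873]
q̇ = J⁺·V = [0.3570, 0.3100, -0.1030, -0.4320, 0.9180, -0.5560]

0.3570 0.3100 -0.1030 -0.4320 0.9180 -0.5560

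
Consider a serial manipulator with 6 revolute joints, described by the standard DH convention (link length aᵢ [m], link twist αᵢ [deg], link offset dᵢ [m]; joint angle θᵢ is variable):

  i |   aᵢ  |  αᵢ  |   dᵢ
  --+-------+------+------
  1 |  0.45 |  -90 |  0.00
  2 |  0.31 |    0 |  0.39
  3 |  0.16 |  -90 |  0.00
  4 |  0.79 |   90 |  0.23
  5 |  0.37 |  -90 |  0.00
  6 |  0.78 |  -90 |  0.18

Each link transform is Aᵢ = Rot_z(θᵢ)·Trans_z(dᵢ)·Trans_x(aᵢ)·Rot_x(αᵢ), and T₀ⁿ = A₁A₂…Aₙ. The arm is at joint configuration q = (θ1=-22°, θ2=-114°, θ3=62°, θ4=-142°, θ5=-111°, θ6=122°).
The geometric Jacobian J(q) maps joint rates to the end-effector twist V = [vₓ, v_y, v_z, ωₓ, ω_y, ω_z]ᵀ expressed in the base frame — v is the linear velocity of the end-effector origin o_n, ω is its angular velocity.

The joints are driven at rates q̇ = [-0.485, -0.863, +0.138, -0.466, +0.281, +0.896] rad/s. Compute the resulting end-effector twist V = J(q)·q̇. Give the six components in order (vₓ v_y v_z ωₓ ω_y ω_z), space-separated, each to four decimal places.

0.3714 -0.6901 -1.1801 -1.2117 0.0242 -0.6562

o_n = [0.9026, 1.2646, -0.0012]
J₁: ẑ×o_n = [-1.2646, 0.9026, 0.0000], ω = ẑ
J2: z=[0.3746, 0.9272, 0.0000] o=[0.4172, -0.1686, 0.0000] → [-0.0011, 0.0004, 0.0869, 0.3746, 0.9272, 0.0000]
J3: z=[0.3746, 0.9272, 0.0000] o=[0.4464, 0.2403, 0.2832] → [-0.2636, 0.1065, -0.0392, 0.3746, 0.9272, 0.0000]
J4: z=[0.7306, -0.2952, -0.6157] o=[0.5378, 0.2034, 0.4093] → [0.7745, 0.0753, 0.8831, 0.7306, -0.2952, -0.6157]
J5: z=[-0.6466, -0.5886, -0.4851] o=[0.5326, 0.7300, -0.2229] → [0.1289, -0.0361, -0.1280, -0.6466, -0.5886, -0.4851]
J6: z=[-0.4665, 0.8084, -0.3591] o=[0.3093, 0.7322, 0.0721] → [0.1320, -0.2472, -0.7279, -0.4665, 0.8084, -0.3591]
V = J·q̇ = [0.3714, -0.6901, -1.1801, -1.2117, 0.0242, -0.6562]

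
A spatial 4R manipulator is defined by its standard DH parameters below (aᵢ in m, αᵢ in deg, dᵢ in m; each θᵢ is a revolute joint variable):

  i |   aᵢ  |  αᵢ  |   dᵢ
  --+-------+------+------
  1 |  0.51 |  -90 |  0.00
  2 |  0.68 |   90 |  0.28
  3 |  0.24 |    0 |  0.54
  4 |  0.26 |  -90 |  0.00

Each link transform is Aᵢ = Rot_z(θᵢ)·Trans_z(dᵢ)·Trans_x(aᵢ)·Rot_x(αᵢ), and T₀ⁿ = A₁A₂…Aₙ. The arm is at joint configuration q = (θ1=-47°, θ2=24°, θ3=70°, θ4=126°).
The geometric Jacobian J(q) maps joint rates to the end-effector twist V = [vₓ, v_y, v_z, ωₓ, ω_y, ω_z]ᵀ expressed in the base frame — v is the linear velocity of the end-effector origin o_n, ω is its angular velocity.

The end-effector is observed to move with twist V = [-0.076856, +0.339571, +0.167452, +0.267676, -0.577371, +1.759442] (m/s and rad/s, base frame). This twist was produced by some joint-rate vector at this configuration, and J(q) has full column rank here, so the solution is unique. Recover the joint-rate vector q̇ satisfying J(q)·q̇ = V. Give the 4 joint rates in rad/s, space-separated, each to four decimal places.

0.4010 -0.1980 0.8140 0.6730

o_n = [1.1340, -0.5799, 0.2850]
J₁: ẑ×o_n = [0.5799, 1.1340, -0.0000], ω = ẑ
J2: z=[0.7314, 0.6820, 0.0000] o=[0.3478, -0.3730, 0.0000] → [0.1944, -0.2084, -0.6875, 0.7314, 0.6820, 0.0000]
J3: z=[0.2774, -0.2975, 0.9135] o=[0.9763, -0.6364, -0.2766] → [-0.2186, -0.0117, 0.0626, 0.2774, -0.2975, 0.9135]
J4: z=[0.2774, -0.2975, 0.9135] o=[1.3421, -0.6980, 0.1833] → [-0.1381, -0.2183, -0.0291, 0.2774, -0.2975, 0.9135]
q̇ = J⁺·V = [0.4010, -0.1980, 0.8140, 0.6730]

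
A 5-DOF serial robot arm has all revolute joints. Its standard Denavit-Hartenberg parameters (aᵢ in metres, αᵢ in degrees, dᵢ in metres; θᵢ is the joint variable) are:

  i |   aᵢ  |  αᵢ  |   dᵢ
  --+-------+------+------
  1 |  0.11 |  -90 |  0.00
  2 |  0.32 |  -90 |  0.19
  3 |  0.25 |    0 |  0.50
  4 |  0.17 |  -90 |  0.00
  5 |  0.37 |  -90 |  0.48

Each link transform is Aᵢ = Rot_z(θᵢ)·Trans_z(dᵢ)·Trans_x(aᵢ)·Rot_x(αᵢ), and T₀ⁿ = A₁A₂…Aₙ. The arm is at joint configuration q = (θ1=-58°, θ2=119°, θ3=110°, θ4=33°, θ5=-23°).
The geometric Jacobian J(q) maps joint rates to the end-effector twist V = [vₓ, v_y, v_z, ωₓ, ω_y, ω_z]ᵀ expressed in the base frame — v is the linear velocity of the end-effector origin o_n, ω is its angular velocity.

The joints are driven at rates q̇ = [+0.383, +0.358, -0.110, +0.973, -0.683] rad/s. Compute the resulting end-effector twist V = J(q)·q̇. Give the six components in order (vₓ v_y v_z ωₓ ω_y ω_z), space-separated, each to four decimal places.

o_n = [-0.0953, 0.2113, 0.7167]
J₁: ẑ×o_n = [-0.2113, -0.0953, 0.0000], ω = ẑ
J2: z=[0.8480, 0.5299, 0.0000] o=[0.0583, -0.0933, 0.0000] → [0.3798, -0.6078, 0.3397, 0.8480, 0.5299, 0.0000]
J3: z=[-0.4635, 0.7417, 0.4848] o=[0.1372, 0.1390, -0.2799] → [0.7041, 0.3492, 0.1389, -0.4635, 0.7417, 0.4848]
J4: z=[-0.4635, 0.7417, 0.4848] o=[-0.2718, 0.3502, 0.0373] → [0.5712, 0.4004, -0.0665, -0.4635, 0.7417, 0.4848]
J5: z=[0.8319, 0.1758, 0.5264] o=[-0.3237, 0.2401, 0.1561] → [0.1137, -0.3462, -0.0641, 0.8319, 0.1758, 0.5264]
V = J·q̇ = [0.4557, 0.3336, 0.0854, -0.6646, 0.7098, 0.4419]

0.4557 0.3336 0.0854 -0.6646 0.7098 0.4419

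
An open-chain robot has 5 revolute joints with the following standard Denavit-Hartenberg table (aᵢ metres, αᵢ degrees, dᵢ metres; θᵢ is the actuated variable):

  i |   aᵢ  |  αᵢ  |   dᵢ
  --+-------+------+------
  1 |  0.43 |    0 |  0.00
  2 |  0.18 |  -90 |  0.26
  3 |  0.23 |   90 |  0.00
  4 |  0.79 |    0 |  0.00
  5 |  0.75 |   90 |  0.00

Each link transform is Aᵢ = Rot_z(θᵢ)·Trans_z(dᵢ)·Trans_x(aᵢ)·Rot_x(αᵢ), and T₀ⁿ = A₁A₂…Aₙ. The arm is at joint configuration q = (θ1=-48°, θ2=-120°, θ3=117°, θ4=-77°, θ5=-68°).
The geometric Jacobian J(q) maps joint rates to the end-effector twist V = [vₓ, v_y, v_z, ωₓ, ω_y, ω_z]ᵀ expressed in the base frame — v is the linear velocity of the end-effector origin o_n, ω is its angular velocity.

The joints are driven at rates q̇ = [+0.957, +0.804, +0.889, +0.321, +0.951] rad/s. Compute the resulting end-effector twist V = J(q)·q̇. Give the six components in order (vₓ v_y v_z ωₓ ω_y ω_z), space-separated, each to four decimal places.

o_n = [-0.2296, 0.7972, 0.4441]
J₁: ẑ×o_n = [-0.7972, -0.2296, 0.0000], ω = ẑ
J2: z=[0.0000, 0.0000, 1.0000] o=[0.2877, -0.3196, 0.0000] → [-1.1168, -0.5173, 0.0000, 0.0000, 0.0000, 1.0000]
J3: z=[0.2079, -0.9781, 0.0000] o=[0.1117, -0.3570, 0.2600] → [-0.1801, -0.0383, -0.0938, 0.2079, -0.9781, 0.0000]
J4: z=[-0.8715, -0.1853, -0.4540] o=[0.2138, -0.3353, 0.0551] → [0.4421, 0.5404, -1.0691, -0.8715, -0.1853, -0.4540]
J5: z=[-0.8715, -0.1853, -0.4540] o=[0.1327, 0.4344, -0.1033] → [0.0633, 0.6415, -0.3833, -0.8715, -0.1853, -0.4540]
V = J·q̇ = [-1.6189, 0.1139, -0.7911, -0.9238, -1.1052, 1.1835]

-1.6189 0.1139 -0.7911 -0.9238 -1.1052 1.1835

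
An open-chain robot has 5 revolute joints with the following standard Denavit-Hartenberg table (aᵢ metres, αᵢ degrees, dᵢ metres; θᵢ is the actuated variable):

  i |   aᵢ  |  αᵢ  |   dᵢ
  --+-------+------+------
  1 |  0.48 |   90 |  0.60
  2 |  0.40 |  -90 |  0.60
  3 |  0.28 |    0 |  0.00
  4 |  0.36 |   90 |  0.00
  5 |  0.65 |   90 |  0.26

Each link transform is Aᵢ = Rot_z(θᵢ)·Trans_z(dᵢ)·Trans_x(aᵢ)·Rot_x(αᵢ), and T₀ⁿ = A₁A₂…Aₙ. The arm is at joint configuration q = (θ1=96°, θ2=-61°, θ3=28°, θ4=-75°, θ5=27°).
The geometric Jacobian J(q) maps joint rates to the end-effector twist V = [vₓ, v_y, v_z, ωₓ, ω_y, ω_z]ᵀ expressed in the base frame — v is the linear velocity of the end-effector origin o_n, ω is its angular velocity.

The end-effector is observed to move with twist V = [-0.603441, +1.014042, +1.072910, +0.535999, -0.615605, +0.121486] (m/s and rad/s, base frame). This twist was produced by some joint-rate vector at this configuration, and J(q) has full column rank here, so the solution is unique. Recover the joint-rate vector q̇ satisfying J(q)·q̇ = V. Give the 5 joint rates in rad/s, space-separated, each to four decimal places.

o_n = [1.1926, 1.4026, -0.2169]
J₁: ẑ×o_n = [-1.4026, 1.1926, 0.0000], ω = ẑ
J2: z=[0.9945, 0.1045, 0.0000] o=[-0.0502, 0.4774, 0.6000] → [-0.0854, 0.8124, 0.7902, 0.9945, 0.1045, 0.0000]
J3: z=[-0.0914, 0.8698, 0.4848] o=[0.5263, 0.7329, 0.2502] → [-0.7309, 0.2804, -0.6409, -0.0914, 0.8698, 0.4848]
J4: z=[-0.0914, 0.8698, 0.4848] o=[0.3830, 0.8384, 0.0339] → [-0.4917, 0.3696, -0.7558, -0.0914, 0.8698, 0.4848]
J5: z=[0.7153, -0.2813, 0.6397] o=[0.6324, 0.9843, -0.1808] → [-0.2574, 0.3842, 0.4568, 0.7153, -0.2813, 0.6397]
q̇ = J⁺·V = [0.7620, 0.6890, -0.0040, -0.8910, -0.3230]

0.7620 0.6890 -0.0040 -0.8910 -0.3230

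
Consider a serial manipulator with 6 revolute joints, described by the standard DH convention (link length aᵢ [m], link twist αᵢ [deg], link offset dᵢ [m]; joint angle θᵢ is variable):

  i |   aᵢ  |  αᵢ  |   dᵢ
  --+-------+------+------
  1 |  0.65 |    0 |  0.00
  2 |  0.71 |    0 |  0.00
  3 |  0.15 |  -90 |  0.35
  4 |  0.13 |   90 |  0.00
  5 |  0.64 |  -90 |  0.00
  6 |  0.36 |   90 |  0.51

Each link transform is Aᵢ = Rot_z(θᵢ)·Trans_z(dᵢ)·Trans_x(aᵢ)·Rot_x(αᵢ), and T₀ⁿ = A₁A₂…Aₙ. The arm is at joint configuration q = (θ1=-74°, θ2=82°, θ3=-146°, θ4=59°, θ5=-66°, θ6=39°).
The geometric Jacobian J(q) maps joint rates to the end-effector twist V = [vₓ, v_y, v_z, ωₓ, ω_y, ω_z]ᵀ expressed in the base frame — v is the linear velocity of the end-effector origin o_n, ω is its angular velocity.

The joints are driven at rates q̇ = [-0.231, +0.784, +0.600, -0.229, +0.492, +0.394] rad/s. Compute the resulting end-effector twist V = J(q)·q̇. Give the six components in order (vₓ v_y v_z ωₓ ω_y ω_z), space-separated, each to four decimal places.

-0.2552 -1.0756 -0.2226 -0.4972 -0.3551 1.0979

o_n = [0.1204, -0.3605, -0.5981]
J₁: ẑ×o_n = [0.3605, 0.1204, -0.0000], ω = ẑ
J2: z=[0.0000, 0.0000, 1.0000] o=[0.1792, -0.6248, 0.0000] → [-0.2644, -0.0588, 0.0000, 0.0000, 0.0000, 1.0000]
J3: z=[0.0000, 0.0000, 1.0000] o=[0.8823, -0.5260, 0.0000] → [-0.1656, -0.7619, 0.0000, 0.0000, 0.0000, 1.0000]
J4: z=[0.6691, -0.7431, 0.0000] o=[0.7708, -0.6264, 0.3500] → [0.7046, 0.6344, -0.3054, 0.6691, -0.7431, 0.0000]
J5: z=[-0.6370, -0.5736, 0.5150] o=[0.7210, -0.6712, 0.2386] → [0.3199, -0.8423, -0.5424, -0.6370, -0.5736, 0.5150]
J6: z=[-0.0775, -0.6171, -0.7831] o=[0.2302, -0.3264, 0.0154] → [0.3520, 0.0384, -0.0651, -0.0775, -0.6171, -0.7831]
V = J·q̇ = [-0.2552, -1.0756, -0.2226, -0.4972, -0.3551, 1.0979]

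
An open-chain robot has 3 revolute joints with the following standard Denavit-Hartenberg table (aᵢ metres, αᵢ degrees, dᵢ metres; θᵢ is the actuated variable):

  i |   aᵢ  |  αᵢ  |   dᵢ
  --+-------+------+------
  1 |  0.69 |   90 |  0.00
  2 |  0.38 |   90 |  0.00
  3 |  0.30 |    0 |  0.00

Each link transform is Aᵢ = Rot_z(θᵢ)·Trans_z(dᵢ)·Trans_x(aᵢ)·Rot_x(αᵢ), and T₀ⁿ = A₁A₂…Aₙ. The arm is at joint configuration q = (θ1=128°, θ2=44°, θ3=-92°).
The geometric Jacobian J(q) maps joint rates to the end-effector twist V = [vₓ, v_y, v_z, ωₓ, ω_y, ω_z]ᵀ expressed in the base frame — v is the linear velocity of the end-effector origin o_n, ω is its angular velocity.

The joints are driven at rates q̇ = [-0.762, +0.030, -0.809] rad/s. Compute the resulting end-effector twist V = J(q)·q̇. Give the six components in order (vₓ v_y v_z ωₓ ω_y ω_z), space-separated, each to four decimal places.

o_n = [-0.8247, 0.5686, 0.2567]
J₁: ẑ×o_n = [-0.5686, -0.8247, 0.0000], ω = ẑ
J2: z=[0.7880, 0.6157, 0.0000] o=[-0.4248, 0.5437, 0.0000] → [0.1580, -0.2023, 0.2658, 0.7880, 0.6157, 0.0000]
J3: z=[-0.4277, 0.5474, -0.7193] o=[-0.5931, 0.7591, 0.2640] → [-0.1410, 0.1635, 0.2083, -0.4277, 0.5474, -0.7193]
V = J·q̇ = [0.5521, 0.4901, -0.1605, 0.3696, -0.4244, -0.1801]

0.5521 0.4901 -0.1605 0.3696 -0.4244 -0.1801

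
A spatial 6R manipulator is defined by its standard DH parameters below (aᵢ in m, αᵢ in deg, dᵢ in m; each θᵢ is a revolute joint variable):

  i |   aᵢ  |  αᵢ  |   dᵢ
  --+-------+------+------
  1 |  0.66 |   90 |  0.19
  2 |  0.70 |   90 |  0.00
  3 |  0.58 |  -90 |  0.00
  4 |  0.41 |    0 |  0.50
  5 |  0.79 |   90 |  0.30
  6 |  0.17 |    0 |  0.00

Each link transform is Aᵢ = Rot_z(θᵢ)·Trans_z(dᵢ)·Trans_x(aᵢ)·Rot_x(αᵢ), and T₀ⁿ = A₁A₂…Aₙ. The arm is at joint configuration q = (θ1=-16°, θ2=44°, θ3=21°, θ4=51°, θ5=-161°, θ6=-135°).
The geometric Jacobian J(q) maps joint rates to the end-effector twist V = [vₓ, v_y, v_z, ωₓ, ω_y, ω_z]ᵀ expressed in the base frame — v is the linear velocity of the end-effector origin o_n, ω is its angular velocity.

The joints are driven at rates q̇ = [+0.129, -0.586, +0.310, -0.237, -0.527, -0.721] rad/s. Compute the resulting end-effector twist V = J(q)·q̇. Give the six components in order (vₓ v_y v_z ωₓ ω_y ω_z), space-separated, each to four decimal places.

-0.1520 0.2112 -0.8669 1.2896 0.7293 0.3582

o_n = [1.3155, -1.2645, 0.6784]
J₁: ẑ×o_n = [1.2645, 1.3155, -0.0000], ω = ẑ
J2: z=[-0.2756, -0.9613, 0.0000] o=[0.6344, -0.1819, 0.1900] → [-0.4695, 0.1346, 0.9531, -0.2756, -0.9613, 0.0000]
J3: z=[0.6677, -0.1915, -0.7193] o=[1.1185, -0.3207, 0.6763] → [-0.6793, -0.1432, -0.5924, 0.6677, -0.1915, -0.7193]
J4: z=[-0.5051, -0.8264, -0.2489] o=[1.4356, -0.6279, 1.0524] → [0.1506, -0.1590, 0.2224, -0.5051, -0.8264, -0.2489]
J5: z=[-0.5051, -0.8264, -0.2489] o=[1.1113, -1.1167, 1.3245] → [0.4971, -0.3772, 0.2434, -0.5051, -0.8264, -0.2489]
J6: z=[-0.7422, 0.5631, -0.3634] o=[1.3078, -1.3637, 0.5405] → [0.1137, 0.0995, -0.0780, -0.7422, 0.5631, -0.3634]
V = J·q̇ = [-0.1520, 0.2112, -0.8669, 1.2896, 0.7293, 0.3582]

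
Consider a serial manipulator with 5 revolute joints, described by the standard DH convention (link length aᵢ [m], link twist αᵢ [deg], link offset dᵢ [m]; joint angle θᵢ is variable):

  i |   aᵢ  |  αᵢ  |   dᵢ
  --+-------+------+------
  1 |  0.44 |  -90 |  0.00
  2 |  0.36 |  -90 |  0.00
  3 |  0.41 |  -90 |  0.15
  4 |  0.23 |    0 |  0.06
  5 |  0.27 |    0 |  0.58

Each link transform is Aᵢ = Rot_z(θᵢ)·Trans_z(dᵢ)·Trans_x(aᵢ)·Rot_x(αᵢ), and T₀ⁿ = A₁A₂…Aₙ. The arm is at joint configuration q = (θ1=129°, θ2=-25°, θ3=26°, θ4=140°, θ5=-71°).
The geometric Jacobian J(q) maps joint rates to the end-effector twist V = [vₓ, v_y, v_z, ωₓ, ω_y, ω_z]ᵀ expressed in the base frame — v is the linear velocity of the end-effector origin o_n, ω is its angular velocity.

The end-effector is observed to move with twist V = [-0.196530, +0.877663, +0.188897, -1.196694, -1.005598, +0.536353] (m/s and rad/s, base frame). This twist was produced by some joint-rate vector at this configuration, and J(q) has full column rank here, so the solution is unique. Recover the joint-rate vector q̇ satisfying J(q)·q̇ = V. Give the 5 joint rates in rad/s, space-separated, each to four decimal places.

o_n = [0.1344, 0.9783, 0.3856]
J₁: ẑ×o_n = [-0.9783, 0.1344, 0.0000], ω = ẑ
J2: z=[-0.7771, -0.6293, 0.0000] o=[-0.2769, 0.3419, 0.0000] → [-0.2427, 0.2997, -0.2357, -0.7771, -0.6293, 0.0000]
J3: z=[-0.2660, 0.3284, -0.9063] o=[-0.4822, 0.5955, 0.1521] → [0.4236, -0.4968, -0.3043, -0.2660, 0.3284, -0.9063]
J4: z=[0.9485, 0.2569, -0.1853] o=[-0.5926, 1.0174, 0.1719] → [0.0476, -0.3374, -0.2239, 0.9485, 0.2569, -0.1853]
J5: z=[0.9485, 0.2569, -0.1853] o=[-0.4661, 0.8241, 0.2279] → [0.0691, -0.2609, -0.0081, 0.9485, 0.2569, -0.1853]
q̇ = J⁺·V = [-0.4280, 0.7800, -0.8860, -0.4450, -0.4260]

-0.4280 0.7800 -0.8860 -0.4450 -0.4260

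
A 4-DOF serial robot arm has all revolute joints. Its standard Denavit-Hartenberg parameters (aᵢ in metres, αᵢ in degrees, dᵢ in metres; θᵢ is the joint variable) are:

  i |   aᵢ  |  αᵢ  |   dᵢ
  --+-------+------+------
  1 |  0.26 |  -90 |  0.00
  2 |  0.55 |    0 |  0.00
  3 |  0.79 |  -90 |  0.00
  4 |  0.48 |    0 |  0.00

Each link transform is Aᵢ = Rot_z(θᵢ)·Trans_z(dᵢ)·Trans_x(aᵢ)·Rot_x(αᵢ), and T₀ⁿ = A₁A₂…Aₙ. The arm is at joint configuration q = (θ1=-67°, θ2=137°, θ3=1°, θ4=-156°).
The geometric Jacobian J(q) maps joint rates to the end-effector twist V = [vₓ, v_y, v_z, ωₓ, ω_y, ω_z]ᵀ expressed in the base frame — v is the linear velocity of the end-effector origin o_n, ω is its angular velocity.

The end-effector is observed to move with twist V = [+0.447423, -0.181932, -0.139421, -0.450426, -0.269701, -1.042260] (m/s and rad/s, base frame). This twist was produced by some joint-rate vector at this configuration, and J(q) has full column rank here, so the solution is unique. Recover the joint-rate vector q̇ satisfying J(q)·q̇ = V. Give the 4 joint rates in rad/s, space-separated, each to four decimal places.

o_n = [0.0221, 0.4477, -0.6103]
J₁: ẑ×o_n = [-0.4477, 0.0221, 0.0000], ω = ẑ
J2: z=[0.9205, 0.3907, 0.0000] o=[0.1016, -0.2393, 0.0000] → [-0.2385, 0.5618, 0.6635, 0.9205, 0.3907, 0.0000]
J3: z=[0.9205, 0.3907, 0.0000] o=[-0.0556, 0.1309, -0.3751] → [-0.0919, 0.2165, 0.2612, 0.9205, 0.3907, 0.0000]
J4: z=[-0.2615, 0.6159, 0.7431] o=[-0.2850, 0.6714, -0.9037] → [0.3470, 0.3049, -0.1306, -0.2615, 0.6159, 0.7431]
q̇ = J⁺·V = [-0.9620, -0.0440, -0.4760, -0.1080]

-0.9620 -0.0440 -0.4760 -0.1080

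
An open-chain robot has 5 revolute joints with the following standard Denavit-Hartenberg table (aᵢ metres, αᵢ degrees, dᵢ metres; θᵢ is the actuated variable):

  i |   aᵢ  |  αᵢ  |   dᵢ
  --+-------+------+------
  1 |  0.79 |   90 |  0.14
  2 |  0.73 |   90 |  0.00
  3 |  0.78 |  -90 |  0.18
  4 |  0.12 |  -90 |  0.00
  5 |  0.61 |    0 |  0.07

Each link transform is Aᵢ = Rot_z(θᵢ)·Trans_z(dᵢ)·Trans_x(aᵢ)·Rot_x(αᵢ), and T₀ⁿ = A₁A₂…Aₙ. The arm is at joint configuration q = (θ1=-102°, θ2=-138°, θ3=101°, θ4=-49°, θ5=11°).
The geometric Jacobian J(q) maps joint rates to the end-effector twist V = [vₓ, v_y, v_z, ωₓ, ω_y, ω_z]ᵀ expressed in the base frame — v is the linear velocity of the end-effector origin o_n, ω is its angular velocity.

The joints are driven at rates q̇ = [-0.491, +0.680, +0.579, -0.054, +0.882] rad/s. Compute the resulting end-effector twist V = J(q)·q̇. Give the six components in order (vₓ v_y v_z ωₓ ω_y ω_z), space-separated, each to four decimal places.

o_n = [-1.2523, 0.3737, 0.2444]
J₁: ẑ×o_n = [-0.3737, -1.2523, 0.0000], ω = ẑ
J2: z=[-0.9781, 0.2079, 0.0000] o=[-0.1643, -0.7727, 0.1400] → [0.0217, 0.1021, -0.8951, -0.9781, 0.2079, 0.0000]
J3: z=[0.1391, 0.6545, 0.7431] o=[-0.0515, -0.2421, -0.3485] → [-0.0696, -0.9749, 0.8716, 0.1391, 0.6545, 0.7431]
J4: z=[0.0350, -0.7532, 0.6568] o=[-0.7984, -0.0733, -0.1151] → [-0.5644, -0.3108, -0.3263, 0.0350, -0.7532, 0.6568]
J5: z=[-0.8382, -0.3800, -0.3912] o=[-0.8637, -0.0089, -0.0378] → [0.0424, 0.3885, -0.4683, -0.8382, -0.3800, -0.3912]
V = J·q̇ = [0.2258, 0.4793, -0.4995, -1.3257, 0.2258, -0.4412]

0.2258 0.4793 -0.4995 -1.3257 0.2258 -0.4412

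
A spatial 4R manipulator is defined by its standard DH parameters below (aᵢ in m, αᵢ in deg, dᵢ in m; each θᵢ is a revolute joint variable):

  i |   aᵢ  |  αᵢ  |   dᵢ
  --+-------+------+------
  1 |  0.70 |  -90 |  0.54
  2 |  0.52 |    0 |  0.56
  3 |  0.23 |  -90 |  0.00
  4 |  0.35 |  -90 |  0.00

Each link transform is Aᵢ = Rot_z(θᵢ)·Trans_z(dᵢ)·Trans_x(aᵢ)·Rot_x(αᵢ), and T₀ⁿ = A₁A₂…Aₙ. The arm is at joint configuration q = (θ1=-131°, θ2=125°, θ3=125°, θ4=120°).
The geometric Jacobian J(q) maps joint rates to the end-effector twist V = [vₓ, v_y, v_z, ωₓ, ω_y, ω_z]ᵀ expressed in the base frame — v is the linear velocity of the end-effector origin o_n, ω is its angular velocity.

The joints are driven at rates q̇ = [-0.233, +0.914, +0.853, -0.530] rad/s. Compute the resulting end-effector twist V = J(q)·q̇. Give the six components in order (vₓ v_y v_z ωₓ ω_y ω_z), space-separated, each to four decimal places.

0.0549 0.3406 0.4568 1.6603 -0.7834 -0.4143

o_n = [-0.0573, -0.4575, 0.1657]
J₁: ẑ×o_n = [0.4575, -0.0573, 0.0000], ω = ẑ
J2: z=[0.7547, -0.6561, 0.0000] o=[-0.4592, -0.5283, 0.5400] → [0.2455, 0.2825, 0.3171, 0.7547, -0.6561, 0.0000]
J3: z=[0.7547, -0.6561, 0.0000] o=[0.1591, -0.6706, 0.1140] → [-0.0339, -0.0390, 0.0188, 0.7547, -0.6561, 0.0000]
J4: z=[-0.6165, -0.7092, 0.3420] o=[0.2107, -0.6112, 0.3302] → [0.0641, -0.1931, -0.2848, -0.6165, -0.7092, 0.3420]
V = J·q̇ = [0.0549, 0.3406, 0.4568, 1.6603, -0.7834, -0.4143]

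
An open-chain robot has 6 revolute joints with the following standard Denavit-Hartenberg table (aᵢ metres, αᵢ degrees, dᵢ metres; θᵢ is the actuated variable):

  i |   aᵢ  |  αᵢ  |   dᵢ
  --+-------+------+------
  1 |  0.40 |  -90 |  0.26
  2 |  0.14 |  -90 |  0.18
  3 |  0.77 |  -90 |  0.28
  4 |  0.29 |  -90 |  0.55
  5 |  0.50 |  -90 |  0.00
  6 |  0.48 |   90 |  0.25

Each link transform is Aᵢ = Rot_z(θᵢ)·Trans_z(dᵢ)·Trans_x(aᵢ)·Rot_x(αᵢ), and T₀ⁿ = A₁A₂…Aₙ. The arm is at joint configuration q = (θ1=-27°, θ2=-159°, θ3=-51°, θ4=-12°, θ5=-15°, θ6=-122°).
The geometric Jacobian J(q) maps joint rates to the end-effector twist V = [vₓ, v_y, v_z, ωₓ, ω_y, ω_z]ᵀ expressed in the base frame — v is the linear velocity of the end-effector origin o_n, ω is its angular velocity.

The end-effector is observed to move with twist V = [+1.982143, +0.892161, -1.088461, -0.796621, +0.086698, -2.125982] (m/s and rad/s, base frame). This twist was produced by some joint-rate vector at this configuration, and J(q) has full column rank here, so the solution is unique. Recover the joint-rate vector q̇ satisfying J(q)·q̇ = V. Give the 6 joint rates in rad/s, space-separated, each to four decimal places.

-0.5730 -0.4280 -0.9770 0.1810 0.7670 0.1660

o_n = [-0.2683, 1.3264, 0.7417]
J₁: ẑ×o_n = [-1.3264, -0.2683, 0.0000], ω = ẑ
J2: z=[0.4540, 0.8910, 0.0000] o=[0.3564, -0.1816, 0.2600] → [0.4292, -0.2187, 1.2412, 0.4540, 0.8910, 0.0000]
J3: z=[0.3193, -0.1627, 0.9336] o=[0.3217, 0.0381, 0.3102] → [-1.2729, -0.6886, 0.3154, 0.3193, -0.1627, 0.9336]
J4: z=[-0.9322, -0.2313, 0.2785] o=[0.2797, 0.7311, 0.7452] → [-0.1650, -0.1559, -0.6816, -0.9322, -0.2313, 0.2785]
J5: z=[-0.3478, 0.3586, -0.8663] o=[-0.2622, 0.8662, 1.0187] → [0.2994, -0.0910, -0.1579, -0.3478, 0.3586, -0.8663]
J6: z=[0.8744, 0.4575, -0.1617] o=[-0.4314, 1.2730, 1.2550] → [-0.2262, 0.4224, -0.0280, 0.8744, 0.4575, -0.1617]
q̇ = J⁺·V = [-0.5730, -0.4280, -0.9770, 0.1810, 0.7670, 0.1660]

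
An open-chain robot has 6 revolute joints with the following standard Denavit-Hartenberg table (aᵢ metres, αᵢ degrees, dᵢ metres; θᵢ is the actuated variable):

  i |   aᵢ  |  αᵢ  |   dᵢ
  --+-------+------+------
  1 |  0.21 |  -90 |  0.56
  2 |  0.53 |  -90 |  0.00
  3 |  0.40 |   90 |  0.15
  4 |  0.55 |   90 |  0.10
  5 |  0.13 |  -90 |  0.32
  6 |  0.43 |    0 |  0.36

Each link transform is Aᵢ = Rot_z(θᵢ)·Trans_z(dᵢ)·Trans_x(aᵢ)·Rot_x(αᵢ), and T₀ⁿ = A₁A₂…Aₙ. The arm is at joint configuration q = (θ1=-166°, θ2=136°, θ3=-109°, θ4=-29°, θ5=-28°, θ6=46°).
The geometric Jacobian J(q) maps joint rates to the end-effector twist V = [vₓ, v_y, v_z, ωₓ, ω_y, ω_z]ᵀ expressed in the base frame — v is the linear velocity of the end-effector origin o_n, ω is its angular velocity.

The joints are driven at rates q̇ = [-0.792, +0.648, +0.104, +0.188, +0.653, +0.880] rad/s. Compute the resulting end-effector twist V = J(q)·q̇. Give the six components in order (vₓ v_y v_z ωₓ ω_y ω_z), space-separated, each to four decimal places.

-0.7872 0.4051 0.3952 -1.0059 -0.6385 -0.6282

o_n = [-0.2556, -1.3112, 0.3589]
J₁: ẑ×o_n = [1.3112, -0.2556, 0.0000], ω = ẑ
J2: z=[0.2419, -0.9703, 0.0000] o=[-0.2038, -0.0508, 0.5600] → [0.1951, 0.0486, -0.3553, 0.2419, -0.9703, 0.0000]
J3: z=[0.6740, 0.1681, 0.7193] o=[0.1662, 0.0414, 0.1918] → [1.0011, -0.4160, -0.8408, 0.6740, 0.1681, 0.7193]
J4: z=[-0.7387, 0.1514, 0.6568] o=[0.2679, -0.3230, 0.3902] → [0.6443, -0.3670, 0.8092, -0.7387, 0.1514, 0.6568]
J5: z=[-0.5902, 0.3253, -0.7388] o=[0.0150, -0.8213, 0.3729] → [-0.3665, 0.1917, 0.3772, -0.5902, 0.3253, -0.7388]
J6: z=[-0.8050, -0.3046, 0.5091] o=[-0.1662, -0.8335, 0.0790] → [0.1579, 0.1798, 0.3573, -0.8050, -0.3046, 0.5091]
V = J·q̇ = [-0.7872, 0.4051, 0.3952, -1.0059, -0.6385, -0.6282]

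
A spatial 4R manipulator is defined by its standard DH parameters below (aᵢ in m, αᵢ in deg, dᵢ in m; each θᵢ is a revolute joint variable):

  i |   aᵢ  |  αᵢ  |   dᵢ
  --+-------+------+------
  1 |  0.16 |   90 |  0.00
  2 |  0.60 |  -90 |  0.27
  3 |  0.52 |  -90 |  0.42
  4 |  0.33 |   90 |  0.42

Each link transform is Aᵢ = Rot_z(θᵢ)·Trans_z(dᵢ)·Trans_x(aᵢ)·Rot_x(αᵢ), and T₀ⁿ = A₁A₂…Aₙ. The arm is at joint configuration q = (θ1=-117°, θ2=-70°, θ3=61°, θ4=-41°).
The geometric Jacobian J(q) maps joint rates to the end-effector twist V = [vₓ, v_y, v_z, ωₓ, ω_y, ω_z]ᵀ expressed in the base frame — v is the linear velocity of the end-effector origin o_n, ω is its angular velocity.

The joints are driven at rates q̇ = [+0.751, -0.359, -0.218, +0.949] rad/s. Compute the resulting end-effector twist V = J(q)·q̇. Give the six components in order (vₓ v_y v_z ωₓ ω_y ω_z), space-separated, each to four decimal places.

1.1246 0.2172 -0.6430 0.9517 0.0636 1.4564

o_n = [0.1020, -1.1352, -0.3513]
J₁: ẑ×o_n = [1.1352, 0.1020, -0.0000], ω = ẑ
J2: z=[-0.8910, 0.4540, 0.0000] o=[-0.0726, -0.1426, 0.0000] → [-0.1595, -0.3130, 0.8052, -0.8910, 0.4540, 0.0000]
J3: z=[-0.4266, -0.8373, 0.3420] o=[-0.4064, -0.2028, -0.5638] → [0.1410, 0.2645, 0.8234, -0.4266, -0.8373, 0.3420]
J4: z=[0.5678, 0.0464, 0.8219] o=[-0.2195, -0.8378, -0.6571] → [0.2587, 0.0906, -0.1838, 0.5678, 0.0464, 0.8219]
V = J·q̇ = [1.1246, 0.2172, -0.6430, 0.9517, 0.0636, 1.4564]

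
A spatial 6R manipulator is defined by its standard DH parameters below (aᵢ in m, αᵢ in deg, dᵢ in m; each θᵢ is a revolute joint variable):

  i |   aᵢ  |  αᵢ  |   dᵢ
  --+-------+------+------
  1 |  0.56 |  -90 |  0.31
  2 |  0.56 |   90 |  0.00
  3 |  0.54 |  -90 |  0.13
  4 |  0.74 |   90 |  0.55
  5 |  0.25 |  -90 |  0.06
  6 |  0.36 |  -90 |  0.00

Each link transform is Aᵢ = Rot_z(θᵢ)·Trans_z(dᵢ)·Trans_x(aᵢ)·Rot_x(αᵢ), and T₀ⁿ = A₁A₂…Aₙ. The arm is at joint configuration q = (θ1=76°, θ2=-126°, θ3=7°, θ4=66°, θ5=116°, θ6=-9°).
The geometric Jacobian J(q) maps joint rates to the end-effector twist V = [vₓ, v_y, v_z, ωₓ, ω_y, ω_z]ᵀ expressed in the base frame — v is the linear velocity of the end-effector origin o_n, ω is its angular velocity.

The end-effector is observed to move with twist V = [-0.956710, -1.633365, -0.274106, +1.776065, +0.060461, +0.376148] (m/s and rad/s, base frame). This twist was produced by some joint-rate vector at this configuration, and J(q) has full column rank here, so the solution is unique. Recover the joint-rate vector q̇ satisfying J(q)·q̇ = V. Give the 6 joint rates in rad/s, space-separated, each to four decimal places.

0.6030 -0.8820 0.3610 -0.9280 -0.7720 -0.3760

o_n = [-1.1466, 0.3136, 1.4797]
J₁: ẑ×o_n = [-0.3136, -1.1466, 0.0000], ω = ẑ
J2: z=[-0.9703, 0.2419, 0.0000] o=[0.1355, 0.5434, 0.3100] → [0.2830, 1.1349, 0.5331, -0.9703, 0.2419, 0.0000]
J3: z=[-0.1957, -0.7850, -0.5878] o=[0.0558, 0.2240, 0.7630] → [-0.5099, 0.8470, -0.9614, -0.1957, -0.7850, -0.5878]
J4: z=[-0.9457, 0.3096, -0.0986] o=[-0.1097, -0.1678, 1.1203] → [0.1587, 0.4422, -0.1342, -0.9457, 0.3096, -0.0986]
J5: z=[-0.3166, -0.8095, 0.4945] o=[-0.5756, 0.3716, 1.7051] → [0.2112, -0.3537, -0.4439, -0.3166, -0.8095, 0.4945]
J6: z=[0.3487, -0.5841, -0.7330] o=[-0.8151, 0.3380, 1.6179] → [0.0629, 0.2912, -0.2021, 0.3487, -0.5841, -0.7330]
q̇ = J⁺·V = [0.6030, -0.8820, 0.3610, -0.9280, -0.7720, -0.3760]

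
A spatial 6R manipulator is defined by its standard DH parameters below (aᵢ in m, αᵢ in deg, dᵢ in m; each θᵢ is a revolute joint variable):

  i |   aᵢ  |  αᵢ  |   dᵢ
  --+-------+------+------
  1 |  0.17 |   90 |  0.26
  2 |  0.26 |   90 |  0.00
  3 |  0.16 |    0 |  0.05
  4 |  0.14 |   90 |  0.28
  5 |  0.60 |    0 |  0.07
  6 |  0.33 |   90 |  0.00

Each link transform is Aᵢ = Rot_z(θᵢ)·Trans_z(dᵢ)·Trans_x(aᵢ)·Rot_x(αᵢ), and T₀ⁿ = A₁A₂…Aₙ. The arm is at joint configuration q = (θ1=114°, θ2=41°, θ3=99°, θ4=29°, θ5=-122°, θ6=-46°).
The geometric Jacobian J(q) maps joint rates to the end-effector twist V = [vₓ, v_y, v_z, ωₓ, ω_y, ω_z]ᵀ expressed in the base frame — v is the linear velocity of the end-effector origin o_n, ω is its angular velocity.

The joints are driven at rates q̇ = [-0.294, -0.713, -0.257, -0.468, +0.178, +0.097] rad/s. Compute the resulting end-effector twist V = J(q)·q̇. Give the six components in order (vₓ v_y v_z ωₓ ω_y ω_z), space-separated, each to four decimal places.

o_n = [-0.3635, 0.3409, 0.8393]
J₁: ẑ×o_n = [-0.3409, -0.3635, 0.0000], ω = ẑ
J2: z=[0.9135, 0.4067, 0.0000] o=[-0.0691, 0.1553, 0.2600] → [0.2356, -0.5293, 0.2893, 0.9135, 0.4067, 0.0000]
J3: z=[-0.2668, 0.5993, -0.7547] o=[-0.1490, 0.3346, 0.4306] → [0.2498, 0.2710, 0.1269, -0.2668, 0.5993, -0.7547]
J4: z=[-0.2668, 0.5993, -0.7547] o=[-0.0102, 0.4115, 0.3764] → [0.2241, 0.3902, 0.2306, -0.2668, 0.5993, -0.7547]
J5: z=[0.3205, 0.7937, 0.5170] o=[0.0423, 0.5648, 0.1086] → [0.6958, -0.4441, 0.2503, 0.3205, 0.7937, 0.5170]
J6: z=[0.3205, 0.7937, 0.5170] o=[-0.0885, 0.3485, 0.6572] → [0.1485, -0.2006, 0.2159, 0.3205, 0.7937, 0.5170]
V = J·q̇ = [-0.0986, 0.1335, -0.2813, -0.3697, -0.5063, 0.3953]

-0.0986 0.1335 -0.2813 -0.3697 -0.5063 0.3953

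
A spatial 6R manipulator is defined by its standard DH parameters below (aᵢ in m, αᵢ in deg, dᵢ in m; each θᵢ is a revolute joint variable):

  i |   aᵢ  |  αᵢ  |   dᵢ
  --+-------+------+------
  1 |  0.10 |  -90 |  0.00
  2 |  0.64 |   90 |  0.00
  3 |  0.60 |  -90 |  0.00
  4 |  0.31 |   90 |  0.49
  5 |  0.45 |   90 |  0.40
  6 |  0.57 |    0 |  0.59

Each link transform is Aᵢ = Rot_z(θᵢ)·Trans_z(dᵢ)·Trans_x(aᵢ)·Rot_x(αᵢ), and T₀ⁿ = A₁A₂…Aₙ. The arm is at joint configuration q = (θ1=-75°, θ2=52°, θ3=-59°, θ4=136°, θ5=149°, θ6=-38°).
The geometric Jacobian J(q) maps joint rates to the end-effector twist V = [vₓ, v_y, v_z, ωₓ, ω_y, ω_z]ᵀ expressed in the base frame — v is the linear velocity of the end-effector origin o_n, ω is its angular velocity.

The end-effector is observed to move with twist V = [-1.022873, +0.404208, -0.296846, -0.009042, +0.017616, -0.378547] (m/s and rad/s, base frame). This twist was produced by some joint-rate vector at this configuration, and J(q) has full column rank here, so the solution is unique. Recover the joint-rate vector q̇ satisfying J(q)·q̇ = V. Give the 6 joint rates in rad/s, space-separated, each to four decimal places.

-0.5850 0.3410 -0.1190 0.1860 -0.0230 -0.5990

o_n = [0.5108, -1.4769, -1.7475]
J₁: ẑ×o_n = [1.4769, 0.5108, -0.0000], ω = ẑ
J2: z=[0.9659, 0.2588, 0.0000] o=[0.0259, -0.0966, 0.0000] → [-0.4523, 1.6880, -1.4588, 0.9659, 0.2588, 0.0000]
J3: z=[0.2040, -0.7612, 0.6157] o=[0.1279, -0.4772, -0.5043] → [1.5617, 0.4893, 0.0876, 0.2040, -0.7612, 0.6157]
J4: z=[0.6341, -0.3764, -0.6755] o=[-0.3197, -0.7941, -0.7478] → [-0.0849, 0.0729, -0.1204, 0.6341, -0.3764, -0.6755]
J5: z=[-0.6649, 0.1807, -0.7248] o=[0.1134, -0.6968, -1.1209] → [-0.6786, -0.7046, 0.4468, -0.6649, 0.1807, -0.7248]
J6: z=[0.7469, 0.1453, -0.6489] o=[-0.1579, -1.0623, -1.5150] → [-0.3028, -0.2602, -0.4068, 0.7469, 0.1453, -0.6489]
q̇ = J⁺·V = [-0.5850, 0.3410, -0.1190, 0.1860, -0.0230, -0.5990]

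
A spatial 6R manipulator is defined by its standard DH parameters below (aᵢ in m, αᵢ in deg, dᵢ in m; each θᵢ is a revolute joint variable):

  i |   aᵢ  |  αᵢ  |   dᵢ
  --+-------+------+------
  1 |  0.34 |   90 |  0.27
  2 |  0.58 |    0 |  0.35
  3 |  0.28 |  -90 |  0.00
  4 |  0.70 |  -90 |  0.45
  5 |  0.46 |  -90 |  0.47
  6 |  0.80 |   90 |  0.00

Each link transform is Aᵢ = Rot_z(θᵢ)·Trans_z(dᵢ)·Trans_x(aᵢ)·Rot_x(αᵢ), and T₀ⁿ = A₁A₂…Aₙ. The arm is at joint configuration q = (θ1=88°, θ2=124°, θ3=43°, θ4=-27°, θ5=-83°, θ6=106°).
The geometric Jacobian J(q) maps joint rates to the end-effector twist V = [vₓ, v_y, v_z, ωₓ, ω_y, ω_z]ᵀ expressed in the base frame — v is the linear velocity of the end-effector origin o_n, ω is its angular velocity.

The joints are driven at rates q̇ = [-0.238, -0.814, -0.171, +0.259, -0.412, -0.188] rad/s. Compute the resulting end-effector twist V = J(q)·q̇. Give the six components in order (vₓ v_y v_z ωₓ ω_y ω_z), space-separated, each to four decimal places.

o_n = [0.9150, -0.9452, 0.2594]
J₁: ẑ×o_n = [0.9452, 0.9150, -0.0000], ω = ẑ
J2: z=[0.9994, -0.0349, 0.0000] o=[0.0119, 0.3398, 0.2700] → [0.0004, 0.0106, -1.2526, 0.9994, -0.0349, 0.0000]
J3: z=[0.9994, -0.0349, 0.0000] o=[0.3503, 0.0034, 0.7508] → [0.0172, 0.4912, -0.9283, 0.9994, -0.0349, 0.0000]
J4: z=[-0.0079, -0.2248, -0.9744] o=[0.3408, -0.2692, 0.8138] → [-0.5340, -0.5639, 0.1344, -0.0079, -0.2248, -0.9744]
J5: z=[-0.9059, -0.4110, 0.1021] o=[0.6337, -0.9888, 0.5157] → [0.1009, -0.2034, 0.0761, -0.9059, -0.4110, 0.1021]
J6: z=[0.4212, -0.8495, 0.3177] o=[0.2280, -1.3342, 0.1300] → [-0.2334, 0.1638, 0.7474, 0.4212, -0.8495, 0.3177]
V = J·q̇ = [-0.3642, -0.4034, 1.0413, -0.6924, 0.3052, -0.5922]

-0.3642 -0.4034 1.0413 -0.6924 0.3052 -0.5922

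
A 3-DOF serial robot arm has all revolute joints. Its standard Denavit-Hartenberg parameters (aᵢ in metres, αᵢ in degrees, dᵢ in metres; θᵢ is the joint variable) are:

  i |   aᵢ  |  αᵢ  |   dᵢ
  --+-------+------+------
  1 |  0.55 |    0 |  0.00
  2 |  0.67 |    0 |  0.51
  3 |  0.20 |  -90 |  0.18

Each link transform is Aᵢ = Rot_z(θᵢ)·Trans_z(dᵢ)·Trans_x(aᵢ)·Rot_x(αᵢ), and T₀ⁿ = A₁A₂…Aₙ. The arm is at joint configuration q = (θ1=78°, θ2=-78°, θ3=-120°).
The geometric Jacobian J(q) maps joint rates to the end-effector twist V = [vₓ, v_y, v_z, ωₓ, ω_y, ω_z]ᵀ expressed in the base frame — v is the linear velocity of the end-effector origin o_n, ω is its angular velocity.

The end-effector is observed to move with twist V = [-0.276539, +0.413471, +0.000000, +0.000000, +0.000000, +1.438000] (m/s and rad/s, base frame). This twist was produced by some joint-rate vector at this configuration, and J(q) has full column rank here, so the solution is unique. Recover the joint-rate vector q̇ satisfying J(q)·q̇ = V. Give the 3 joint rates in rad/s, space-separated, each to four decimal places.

o_n = [0.6844, 0.3648, 0.6900]
J₁: ẑ×o_n = [-0.3648, 0.6844, 0.0000], ω = ẑ
J2: z=[0.0000, 0.0000, 1.0000] o=[0.1144, 0.5380, 0.0000] → [0.1732, 0.5700, -0.0000, 0.0000, 0.0000, 1.0000]
J3: z=[0.0000, 0.0000, 1.0000] o=[0.7844, 0.5380, 0.5100] → [0.1732, -0.1000, 0.0000, 0.0000, 0.0000, 1.0000]
q̇ = J⁺·V = [0.9770, -0.3120, 0.7730]

0.9770 -0.3120 0.7730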